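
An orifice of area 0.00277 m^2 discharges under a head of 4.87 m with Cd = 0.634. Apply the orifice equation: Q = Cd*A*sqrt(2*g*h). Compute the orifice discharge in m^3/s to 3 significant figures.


Q = 0.634 * 0.00277 * sqrt(2*9.81*4.87) = 0.0172 m^3/s
Therefore the orifice discharge = 0.0172 m^3/s.


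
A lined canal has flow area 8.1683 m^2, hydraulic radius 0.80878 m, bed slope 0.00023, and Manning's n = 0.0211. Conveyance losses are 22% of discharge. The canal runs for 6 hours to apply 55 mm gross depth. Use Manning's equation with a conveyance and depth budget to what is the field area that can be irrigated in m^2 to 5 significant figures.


Approach: apply Manning's equation with a conveyance and depth budget, Q = (1/n)*A*R^(2/3)*S^(1/2); Q_field = Q*(1-loss); Area = Q_field*t/(d/1000).
Step 1 — canal discharge (Manning's equation):
  Q = (1/0.0211) * 8.1683 * 0.80878^(2/3) * 0.00023^(1/2) = 5.096438 m^3/s
Step 2 — delivered flow: Q_field = 5.096438*(1 - 22/100) = 3.975222 m^3/s
Step 3 — volume delivered: V = 3.975222 * 6*3600 = 85864.79 m^3
Step 4 — area served: A = V / (depth/1000) = 85864.79 / 0.055 = 1561200 m^2
Therefore the field area that can be irrigated = 1561200 m^2.


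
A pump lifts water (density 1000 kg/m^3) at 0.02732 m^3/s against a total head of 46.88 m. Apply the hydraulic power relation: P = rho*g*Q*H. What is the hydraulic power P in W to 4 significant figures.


P = 1000 * 9.81 * 0.02732 * 46.88 = 12560 W
Therefore the hydraulic power P = 12560 W.


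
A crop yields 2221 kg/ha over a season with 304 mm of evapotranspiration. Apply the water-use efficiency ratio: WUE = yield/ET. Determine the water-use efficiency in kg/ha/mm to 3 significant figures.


WUE = 2221 / 304 = 7.31 kg/ha/mm
Therefore the water-use efficiency = 7.31 kg/ha/mm.


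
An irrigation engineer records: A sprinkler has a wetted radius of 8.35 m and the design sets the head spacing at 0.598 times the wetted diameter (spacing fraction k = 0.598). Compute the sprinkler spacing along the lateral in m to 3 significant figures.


Approach: apply the sprinkler spacing rule (spacing as a fraction of wetted diameter), S = k*(2*R).
S = 0.598 * (2 * 8.35) = 9.99 m
Therefore the sprinkler spacing along the lateral = 9.99 m.


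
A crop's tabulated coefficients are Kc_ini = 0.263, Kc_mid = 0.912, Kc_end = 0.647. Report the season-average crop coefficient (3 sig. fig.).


Approach: apply a simple seasonal average, Kc_avg = (Kc_ini + Kc_mid + Kc_end)/3.
Kc_avg = (0.263 + 0.912 + 0.647)/3 = 0.607
Therefore the season-average crop coefficient = 0.607.


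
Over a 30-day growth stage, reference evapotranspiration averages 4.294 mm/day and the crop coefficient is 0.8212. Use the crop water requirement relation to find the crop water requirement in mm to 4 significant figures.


Approach: apply the crop water requirement relation, CWR = ET0 * Kc * days.
CWR = 4.294 * 0.8212 * 30 = 105.8 mm
Therefore the crop water requirement = 105.8 mm.


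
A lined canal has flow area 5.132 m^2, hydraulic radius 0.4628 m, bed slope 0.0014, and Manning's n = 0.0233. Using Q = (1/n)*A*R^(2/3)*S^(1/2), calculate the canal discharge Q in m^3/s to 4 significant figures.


Q = (1/0.0233) * 5.132 * 0.4628^(2/3) * 0.0014^(1/2) = 4.931 m^3/s
Therefore the canal discharge Q = 4.931 m^3/s.


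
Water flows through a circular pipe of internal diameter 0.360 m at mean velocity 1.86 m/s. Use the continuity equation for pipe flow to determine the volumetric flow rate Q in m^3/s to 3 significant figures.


Approach: apply the continuity equation for pipe flow, Q = A * v with A = pi*(D/2)^2.
A = pi*(0.360/2)^2 = 0.10179 m^2
Q = 0.10179 * 1.86 = 0.189 m^3/s
Therefore the volumetric flow rate Q = 0.189 m^3/s.


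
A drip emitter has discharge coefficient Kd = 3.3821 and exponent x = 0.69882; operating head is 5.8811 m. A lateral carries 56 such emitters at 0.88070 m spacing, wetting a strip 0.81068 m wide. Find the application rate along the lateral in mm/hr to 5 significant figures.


Approach: apply the emitter equation with a lateral mass balance, q = Kd*h^x; Q = n*q; rate = Q/(n*spacing*width).
Step 1 — single emitter flow (q = Kd*h^x):
  q = 3.3821 * 5.8811^0.69882 = 11.66540 L/hr
Step 2 — total lateral flow: Q = 56 * 11.66540 = 653.2622 L/hr
Step 3 — wetted area: A = 56 * 0.88070 * 0.81068 = 39.98209 m^2
Step 4 — application rate: Q/A = 653.2622/39.98209 = 16.339 mm/hr
Therefore the application rate along the lateral = 16.339 mm/hr.


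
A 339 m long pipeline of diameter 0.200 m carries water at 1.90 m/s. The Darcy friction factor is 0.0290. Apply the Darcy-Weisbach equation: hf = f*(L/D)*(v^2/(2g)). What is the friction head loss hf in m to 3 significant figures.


hf = 0.0290 * (339/0.200) * (1.90^2 / (2*9.81))
hf = 9.04 m
Therefore the friction head loss hf = 9.04 m.


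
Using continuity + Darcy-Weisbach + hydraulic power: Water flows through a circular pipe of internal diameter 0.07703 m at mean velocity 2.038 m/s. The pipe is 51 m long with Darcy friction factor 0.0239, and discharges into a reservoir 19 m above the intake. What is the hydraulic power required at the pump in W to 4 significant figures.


Approach: apply continuity + Darcy-Weisbach + hydraulic power, Q = A*v; hf = f*(L/D)*(v^2/(2g)); H = static + hf; P = rho*g*Q*H.
Step 1 — flow rate (continuity, Q = A*v):
  A = pi*(0.07703/2)^2 = 0.00466025 m^2
  Q = 0.00466025 * 2.038 = 0.00949760 m^3/s
Step 2 — friction head loss (Darcy-Weisbach):
  hf = 0.0239 * (51/0.07703) * (2.038^2 / (2*9.81))
  hf = 3.34979 m
Step 3 — total head: H = 19 + 3.34979 = 22.3498 m
Step 4 — hydraulic power (P = rho*g*Q*H):
  P = 1000 * 9.81 * 0.00949760 * 22.3498 = 2082 W
Therefore the hydraulic power required at the pump = 2082 W.


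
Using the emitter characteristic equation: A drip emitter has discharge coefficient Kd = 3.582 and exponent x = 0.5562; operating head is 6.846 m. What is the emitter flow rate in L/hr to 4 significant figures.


Approach: apply the emitter characteristic equation, q = Kd * h^x.
q = 3.582 * 6.846^0.5562 = 10.44 L/hr
Therefore the emitter flow rate = 10.44 L/hr.


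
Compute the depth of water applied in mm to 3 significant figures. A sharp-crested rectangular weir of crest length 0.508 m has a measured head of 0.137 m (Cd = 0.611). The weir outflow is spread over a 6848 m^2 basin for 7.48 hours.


Approach: apply the rectangular weir equation with a volume-to-depth conversion, Q = (2/3)*Cd*L*sqrt(2g)*H^1.5; d = Q*t/A * 1000.
Step 1 — weir discharge:
  Q = (2/3)*0.611*0.508*sqrt(2*9.81)*0.137^1.5 = 0.046478 m^3/s
Step 2 — volume: V = 0.046478 * 7.48*3600 = 1251.5 m^3
Step 3 — depth: d = V/A * 1000 = 1251.5/6848 * 1000 = 183 mm
Therefore the depth of water applied = 183 mm.


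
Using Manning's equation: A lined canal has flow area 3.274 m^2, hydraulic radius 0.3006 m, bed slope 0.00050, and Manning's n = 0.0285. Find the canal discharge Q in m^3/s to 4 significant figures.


Approach: apply Manning's equation, Q = (1/n)*A*R^(2/3)*S^(1/2).
Q = (1/0.0285) * 3.274 * 0.3006^(2/3) * 0.00050^(1/2) = 1.153 m^3/s
Therefore the canal discharge Q = 1.153 m^3/s.


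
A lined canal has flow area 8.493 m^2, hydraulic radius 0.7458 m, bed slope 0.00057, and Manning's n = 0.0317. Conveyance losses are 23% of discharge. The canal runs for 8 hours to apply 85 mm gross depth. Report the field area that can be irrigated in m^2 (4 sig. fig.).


Approach: apply Manning's equation with a conveyance and depth budget, Q = (1/n)*A*R^(2/3)*S^(1/2); Q_field = Q*(1-loss); Area = Q_field*t/(d/1000).
Step 1 — canal discharge (Manning's equation):
  Q = (1/0.0317) * 8.493 * 0.7458^(2/3) * 0.00057^(1/2) = 5.26043 m^3/s
Step 2 — delivered flow: Q_field = 5.26043*(1 - 23/100) = 4.05053 m^3/s
Step 3 — volume delivered: V = 4.05053 * 8*3600 = 116655 m^3
Step 4 — area served: A = V / (depth/1000) = 116655 / 0.085 = 1372000 m^2
Therefore the field area that can be irrigated = 1372000 m^2.


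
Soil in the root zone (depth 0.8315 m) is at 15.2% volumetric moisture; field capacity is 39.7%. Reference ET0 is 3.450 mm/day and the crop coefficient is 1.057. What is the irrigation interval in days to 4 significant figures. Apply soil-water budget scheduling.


Approach: apply soil-water budget scheduling, SMD = (FC-theta)/100*depth*1000; ETc = ET0*Kc; interval = SMD/ETc.
Step 1 — soil moisture deficit:
  SMD = (39.7 - 15.2)/100 * 0.8315 * 1000 = 203.718 mm
Step 2 — daily crop ET (ETc = ET0*Kc):
  ETc = 3.450 * 1.057 = 3.64665 mm/day
Step 3 — irrigation interval (SMD/ETc):
  interval = 203.718 / 3.64665 = 55.86 days
Therefore the irrigation interval = 55.86 days.


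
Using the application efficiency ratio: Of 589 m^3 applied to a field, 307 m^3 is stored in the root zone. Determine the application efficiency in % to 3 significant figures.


Approach: apply the application efficiency ratio, Ea = (stored/applied)*100.
Ea = (307/589)*100 = 52.1 %
Therefore the application efficiency = 52.1 %.


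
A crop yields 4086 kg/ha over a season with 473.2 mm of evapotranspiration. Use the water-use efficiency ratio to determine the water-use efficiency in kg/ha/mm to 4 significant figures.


Approach: apply the water-use efficiency ratio, WUE = yield/ET.
WUE = 4086 / 473.2 = 8.635 kg/ha/mm
Therefore the water-use efficiency = 8.635 kg/ha/mm.


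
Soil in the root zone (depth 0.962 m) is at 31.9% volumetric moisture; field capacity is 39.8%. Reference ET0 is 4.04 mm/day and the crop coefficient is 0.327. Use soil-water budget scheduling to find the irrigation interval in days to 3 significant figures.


Approach: apply soil-water budget scheduling, SMD = (FC-theta)/100*depth*1000; ETc = ET0*Kc; interval = SMD/ETc.
Step 1 — soil moisture deficit:
  SMD = (39.8 - 31.9)/100 * 0.962 * 1000 = 75.998 mm
Step 2 — daily crop ET (ETc = ET0*Kc):
  ETc = 4.04 * 0.327 = 1.3211 mm/day
Step 3 — irrigation interval (SMD/ETc):
  interval = 75.998 / 1.3211 = 57.5 days
Therefore the irrigation interval = 57.5 days.


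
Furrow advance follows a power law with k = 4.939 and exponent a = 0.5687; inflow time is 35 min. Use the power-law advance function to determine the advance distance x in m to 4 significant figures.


Approach: apply the power-law advance function, x = k*t^a.
x = 4.939 * 35^0.5687 = 37.30 m
Therefore the advance distance x = 37.30 m.


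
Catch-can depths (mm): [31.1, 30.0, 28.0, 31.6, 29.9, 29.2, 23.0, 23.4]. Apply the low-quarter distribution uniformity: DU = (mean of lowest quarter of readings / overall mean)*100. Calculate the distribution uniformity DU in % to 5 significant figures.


sorted lowest 2 of 8: [23.0, 23.4] -> mean = 23.20000 mm
overall mean = 28.27500 mm
DU = (23.20000/28.27500)*100 = 82.051 %
Therefore the distribution uniformity DU = 82.051 %.


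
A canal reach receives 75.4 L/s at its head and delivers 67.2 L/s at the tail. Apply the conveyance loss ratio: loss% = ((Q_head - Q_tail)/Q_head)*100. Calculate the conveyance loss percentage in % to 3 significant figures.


loss = ((75.4 - 67.2)/75.4)*100 = 10.9 %
Therefore the conveyance loss percentage = 10.9 %.


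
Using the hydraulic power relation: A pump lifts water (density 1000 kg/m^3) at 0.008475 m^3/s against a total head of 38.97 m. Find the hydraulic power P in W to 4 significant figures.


Approach: apply the hydraulic power relation, P = rho*g*Q*H.
P = 1000 * 9.81 * 0.008475 * 38.97 = 3240 W
Therefore the hydraulic power P = 3240 W.


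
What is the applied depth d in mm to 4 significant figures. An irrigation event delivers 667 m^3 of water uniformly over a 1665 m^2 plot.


Approach: apply depth from volume over area, d = (V/A)*1000.
d = (667 / 1665) * 1000 = 400.6 mm
Therefore the applied depth d = 400.6 mm.


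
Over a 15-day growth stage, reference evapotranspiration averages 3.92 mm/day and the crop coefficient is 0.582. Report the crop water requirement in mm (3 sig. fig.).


Approach: apply the crop water requirement relation, CWR = ET0 * Kc * days.
CWR = 3.92 * 0.582 * 15 = 34.2 mm
Therefore the crop water requirement = 34.2 mm.


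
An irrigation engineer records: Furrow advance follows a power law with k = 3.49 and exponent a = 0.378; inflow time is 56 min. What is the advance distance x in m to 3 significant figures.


Approach: apply the power-law advance function, x = k*t^a.
x = 3.49 * 56^0.378 = 16.0 m
Therefore the advance distance x = 16.0 m.


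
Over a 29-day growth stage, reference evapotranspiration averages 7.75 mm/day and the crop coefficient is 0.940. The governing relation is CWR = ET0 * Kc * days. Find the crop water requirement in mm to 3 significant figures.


CWR = 7.75 * 0.940 * 29 = 211 mm
Therefore the crop water requirement = 211 mm.


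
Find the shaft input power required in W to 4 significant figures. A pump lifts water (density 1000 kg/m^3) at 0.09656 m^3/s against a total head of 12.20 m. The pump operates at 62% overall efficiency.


Approach: apply hydraulic power then efficiency conversion, P = rho*g*Q*H; P_in = P/eta.
Step 1 — hydraulic power (P = rho*g*Q*H):
  P = 1000 * 9.81 * 0.09656 * 12.20 = 11556.5 W
Step 2 — input power: P_in = P/eta = 11556.5 / 0.62 = 18640 W
Therefore the shaft input power required = 18640 W.


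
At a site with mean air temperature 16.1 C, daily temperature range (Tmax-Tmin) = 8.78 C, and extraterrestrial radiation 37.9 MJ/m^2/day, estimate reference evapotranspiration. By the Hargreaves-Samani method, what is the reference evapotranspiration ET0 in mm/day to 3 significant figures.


Approach: apply the Hargreaves-Samani method, ET0 = 0.0023*(Tmean+17.8)*sqrt(Tmax-Tmin)*0.408*Ra.
ET0 = 0.0023*(16.1+17.8)*sqrt(8.78)*0.408*37.9 = 3.57 mm/day
Therefore the reference evapotranspiration ET0 = 3.57 mm/day.


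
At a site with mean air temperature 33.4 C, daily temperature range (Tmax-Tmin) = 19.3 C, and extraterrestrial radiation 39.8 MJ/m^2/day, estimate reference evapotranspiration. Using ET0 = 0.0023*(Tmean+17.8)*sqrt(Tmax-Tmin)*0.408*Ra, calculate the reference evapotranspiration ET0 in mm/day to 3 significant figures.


ET0 = 0.0023*(33.4+17.8)*sqrt(19.3)*0.408*39.8 = 8.40 mm/day
Therefore the reference evapotranspiration ET0 = 8.40 mm/day.


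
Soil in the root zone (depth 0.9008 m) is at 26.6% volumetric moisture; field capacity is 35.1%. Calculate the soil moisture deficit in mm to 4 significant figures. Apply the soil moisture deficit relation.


Approach: apply the soil moisture deficit relation, SMD = (FC - theta)/100 * depth * 1000.
SMD = (35.1 - 26.6)/100 * 0.9008 * 1000 = 76.57 mm
Therefore the soil moisture deficit = 76.57 mm.


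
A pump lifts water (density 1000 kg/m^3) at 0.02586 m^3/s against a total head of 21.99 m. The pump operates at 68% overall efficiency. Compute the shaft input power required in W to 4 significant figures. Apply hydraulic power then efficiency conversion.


Approach: apply hydraulic power then efficiency conversion, P = rho*g*Q*H; P_in = P/eta.
Step 1 — hydraulic power (P = rho*g*Q*H):
  P = 1000 * 9.81 * 0.02586 * 21.99 = 5578.57 W
Step 2 — input power: P_in = P/eta = 5578.57 / 0.68 = 8204 W
Therefore the shaft input power required = 8204 W.


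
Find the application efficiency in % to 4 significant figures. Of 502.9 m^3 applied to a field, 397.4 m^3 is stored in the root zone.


Approach: apply the application efficiency ratio, Ea = (stored/applied)*100.
Ea = (397.4/502.9)*100 = 79.02 %
Therefore the application efficiency = 79.02 %.


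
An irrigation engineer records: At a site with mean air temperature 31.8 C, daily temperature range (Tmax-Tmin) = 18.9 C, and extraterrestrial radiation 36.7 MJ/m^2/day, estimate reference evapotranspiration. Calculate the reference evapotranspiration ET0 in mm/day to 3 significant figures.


Approach: apply the Hargreaves-Samani method, ET0 = 0.0023*(Tmean+17.8)*sqrt(Tmax-Tmin)*0.408*Ra.
ET0 = 0.0023*(31.8+17.8)*sqrt(18.9)*0.408*36.7 = 7.43 mm/day
Therefore the reference evapotranspiration ET0 = 7.43 mm/day.


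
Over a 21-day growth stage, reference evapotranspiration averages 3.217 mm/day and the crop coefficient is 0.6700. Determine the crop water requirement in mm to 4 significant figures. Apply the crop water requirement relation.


Approach: apply the crop water requirement relation, CWR = ET0 * Kc * days.
CWR = 3.217 * 0.6700 * 21 = 45.26 mm
Therefore the crop water requirement = 45.26 mm.


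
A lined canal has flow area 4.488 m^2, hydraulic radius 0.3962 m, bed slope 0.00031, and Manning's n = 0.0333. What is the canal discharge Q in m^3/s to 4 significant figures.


Approach: apply Manning's equation, Q = (1/n)*A*R^(2/3)*S^(1/2).
Q = (1/0.0333) * 4.488 * 0.3962^(2/3) * 0.00031^(1/2) = 1.280 m^3/s
Therefore the canal discharge Q = 1.280 m^3/s.


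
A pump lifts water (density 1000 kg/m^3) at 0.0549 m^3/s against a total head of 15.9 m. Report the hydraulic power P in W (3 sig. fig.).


Approach: apply the hydraulic power relation, P = rho*g*Q*H.
P = 1000 * 9.81 * 0.0549 * 15.9 = 8560 W
Therefore the hydraulic power P = 8560 W.


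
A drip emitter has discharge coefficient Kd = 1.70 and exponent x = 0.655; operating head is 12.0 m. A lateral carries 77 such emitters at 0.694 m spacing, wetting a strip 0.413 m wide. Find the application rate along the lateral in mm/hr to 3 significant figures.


Approach: apply the emitter equation with a lateral mass balance, q = Kd*h^x; Q = n*q; rate = Q/(n*spacing*width).
Step 1 — single emitter flow (q = Kd*h^x):
  q = 1.70 * 12.0^0.655 = 8.6559 L/hr
Step 2 — total lateral flow: Q = 77 * 8.6559 = 666.50 L/hr
Step 3 — wetted area: A = 77 * 0.694 * 0.413 = 22.070 m^2
Step 4 — application rate: Q/A = 666.50/22.070 = 30.2 mm/hr
Therefore the application rate along the lateral = 30.2 mm/hr.


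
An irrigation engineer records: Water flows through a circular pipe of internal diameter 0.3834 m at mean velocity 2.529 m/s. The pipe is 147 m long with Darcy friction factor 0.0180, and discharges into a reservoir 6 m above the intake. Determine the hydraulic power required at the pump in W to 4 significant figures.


Approach: apply continuity + Darcy-Weisbach + hydraulic power, Q = A*v; hf = f*(L/D)*(v^2/(2g)); H = static + hf; P = rho*g*Q*H.
Step 1 — flow rate (continuity, Q = A*v):
  A = pi*(0.3834/2)^2 = 0.115450 m^2
  Q = 0.115450 * 2.529 = 0.291973 m^3/s
Step 2 — friction head loss (Darcy-Weisbach):
  hf = 0.0180 * (147/0.3834) * (2.529^2 / (2*9.81))
  hf = 2.24976 m
Step 3 — total head: H = 6 + 2.24976 = 8.24976 m
Step 4 — hydraulic power (P = rho*g*Q*H):
  P = 1000 * 9.81 * 0.291973 * 8.24976 = 23630 W
Therefore the hydraulic power required at the pump = 23630 W.


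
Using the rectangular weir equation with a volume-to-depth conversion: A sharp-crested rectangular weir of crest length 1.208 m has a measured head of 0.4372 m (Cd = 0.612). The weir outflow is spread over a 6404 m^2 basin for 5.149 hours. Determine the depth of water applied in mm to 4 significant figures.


Approach: apply the rectangular weir equation with a volume-to-depth conversion, Q = (2/3)*Cd*L*sqrt(2g)*H^1.5; d = Q*t/A * 1000.
Step 1 — weir discharge:
  Q = (2/3)*0.612*1.208*sqrt(2*9.81)*0.4372^1.5 = 0.631098 m^3/s
Step 2 — volume: V = 0.631098 * 5.149*3600 = 11698.3 m^3
Step 3 — depth: d = V/A * 1000 = 11698.3/6404 * 1000 = 1827 mm
Therefore the depth of water applied = 1827 mm.


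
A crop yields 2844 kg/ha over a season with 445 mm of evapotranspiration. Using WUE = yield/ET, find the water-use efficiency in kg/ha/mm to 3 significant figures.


WUE = 2844 / 445 = 6.39 kg/ha/mm
Therefore the water-use efficiency = 6.39 kg/ha/mm.


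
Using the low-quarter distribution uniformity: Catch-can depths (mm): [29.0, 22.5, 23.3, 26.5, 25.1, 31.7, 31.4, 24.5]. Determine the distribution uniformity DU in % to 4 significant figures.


Approach: apply the low-quarter distribution uniformity, DU = (mean of lowest quarter of readings / overall mean)*100.
sorted lowest 2 of 8: [22.5, 23.3] -> mean = 22.9000 mm
overall mean = 26.7500 mm
DU = (22.9000/26.7500)*100 = 85.61 %
Therefore the distribution uniformity DU = 85.61 %.


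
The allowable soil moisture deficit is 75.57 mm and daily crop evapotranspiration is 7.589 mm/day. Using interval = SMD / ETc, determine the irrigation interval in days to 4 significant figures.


interval = 75.57 / 7.589 = 9.958 days
Therefore the irrigation interval = 9.958 days.


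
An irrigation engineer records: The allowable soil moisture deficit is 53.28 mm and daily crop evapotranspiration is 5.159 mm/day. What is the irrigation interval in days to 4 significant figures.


Approach: apply the irrigation interval relation, interval = SMD / ETc.
interval = 53.28 / 5.159 = 10.33 days
Therefore the irrigation interval = 10.33 days.


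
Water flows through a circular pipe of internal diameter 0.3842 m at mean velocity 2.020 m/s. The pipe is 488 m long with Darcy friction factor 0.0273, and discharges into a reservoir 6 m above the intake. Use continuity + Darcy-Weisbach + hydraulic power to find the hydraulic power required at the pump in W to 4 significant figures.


Approach: apply continuity + Darcy-Weisbach + hydraulic power, Q = A*v; hf = f*(L/D)*(v^2/(2g)); H = static + hf; P = rho*g*Q*H.
Step 1 — flow rate (continuity, Q = A*v):
  A = pi*(0.3842/2)^2 = 0.115932 m^2
  Q = 0.115932 * 2.020 = 0.234183 m^3/s
Step 2 — friction head loss (Darcy-Weisbach):
  hf = 0.0273 * (488/0.3842) * (2.020^2 / (2*9.81))
  hf = 7.21155 m
Step 3 — total head: H = 6 + 7.21155 = 13.2116 m
Step 4 — hydraulic power (P = rho*g*Q*H):
  P = 1000 * 9.81 * 0.234183 * 13.2116 = 30350 W
Therefore the hydraulic power required at the pump = 30350 W.


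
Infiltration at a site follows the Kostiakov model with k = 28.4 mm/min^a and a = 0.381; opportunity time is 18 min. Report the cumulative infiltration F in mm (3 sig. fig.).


Approach: apply the Kostiakov infiltration equation, F = k*t^a.
F = 28.4 * 18^0.381 = 85.4 mm
Therefore the cumulative infiltration F = 85.4 mm.


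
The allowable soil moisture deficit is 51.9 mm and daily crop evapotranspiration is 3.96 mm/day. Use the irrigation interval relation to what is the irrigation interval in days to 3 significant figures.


Approach: apply the irrigation interval relation, interval = SMD / ETc.
interval = 51.9 / 3.96 = 13.1 days
Therefore the irrigation interval = 13.1 days.


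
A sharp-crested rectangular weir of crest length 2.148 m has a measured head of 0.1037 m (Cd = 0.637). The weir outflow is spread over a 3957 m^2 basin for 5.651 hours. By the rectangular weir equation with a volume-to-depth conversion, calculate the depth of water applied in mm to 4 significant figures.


Approach: apply the rectangular weir equation with a volume-to-depth conversion, Q = (2/3)*Cd*L*sqrt(2g)*H^1.5; d = Q*t/A * 1000.
Step 1 — weir discharge:
  Q = (2/3)*0.637*2.148*sqrt(2*9.81)*0.1037^1.5 = 0.134927 m^3/s
Step 2 — volume: V = 0.134927 * 5.651*3600 = 2744.91 m^3
Step 3 — depth: d = V/A * 1000 = 2744.91/3957 * 1000 = 693.7 mm
Therefore the depth of water applied = 693.7 mm.


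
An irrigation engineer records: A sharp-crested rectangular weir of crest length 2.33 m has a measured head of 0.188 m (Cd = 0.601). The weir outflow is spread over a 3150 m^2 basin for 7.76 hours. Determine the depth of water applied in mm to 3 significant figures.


Approach: apply the rectangular weir equation with a volume-to-depth conversion, Q = (2/3)*Cd*L*sqrt(2g)*H^1.5; d = Q*t/A * 1000.
Step 1 — weir discharge:
  Q = (2/3)*0.601*2.33*sqrt(2*9.81)*0.188^1.5 = 0.33707 m^3/s
Step 2 — volume: V = 0.33707 * 7.76*3600 = 9416.5 m^3
Step 3 — depth: d = V/A * 1000 = 9416.5/3150 * 1000 = 2990 mm
Therefore the depth of water applied = 2990 mm.


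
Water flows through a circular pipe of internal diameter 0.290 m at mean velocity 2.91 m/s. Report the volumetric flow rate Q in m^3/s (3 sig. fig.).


Approach: apply the continuity equation for pipe flow, Q = A * v with A = pi*(D/2)^2.
A = pi*(0.290/2)^2 = 0.066052 m^2
Q = 0.066052 * 2.91 = 0.192 m^3/s
Therefore the volumetric flow rate Q = 0.192 m^3/s.


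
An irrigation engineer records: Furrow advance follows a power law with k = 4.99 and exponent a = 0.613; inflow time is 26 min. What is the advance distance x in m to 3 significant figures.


Approach: apply the power-law advance function, x = k*t^a.
x = 4.99 * 26^0.613 = 36.8 m
Therefore the advance distance x = 36.8 m.


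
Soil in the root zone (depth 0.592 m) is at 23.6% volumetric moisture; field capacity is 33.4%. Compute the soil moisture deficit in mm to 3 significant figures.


Approach: apply the soil moisture deficit relation, SMD = (FC - theta)/100 * depth * 1000.
SMD = (33.4 - 23.6)/100 * 0.592 * 1000 = 58.0 mm
Therefore the soil moisture deficit = 58.0 mm.


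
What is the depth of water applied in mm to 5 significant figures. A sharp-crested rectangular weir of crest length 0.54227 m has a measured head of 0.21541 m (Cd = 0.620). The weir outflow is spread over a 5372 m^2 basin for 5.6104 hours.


Approach: apply the rectangular weir equation with a volume-to-depth conversion, Q = (2/3)*Cd*L*sqrt(2g)*H^1.5; d = Q*t/A * 1000.
Step 1 — weir discharge:
  Q = (2/3)*0.620*0.54227*sqrt(2*9.81)*0.21541^1.5 = 0.09925772 m^3/s
Step 2 — volume: V = 0.09925772 * 5.6104*3600 = 2004.752 m^3
Step 3 — depth: d = V/A * 1000 = 2004.752/5372 * 1000 = 373.19 mm
Therefore the depth of water applied = 373.19 mm.


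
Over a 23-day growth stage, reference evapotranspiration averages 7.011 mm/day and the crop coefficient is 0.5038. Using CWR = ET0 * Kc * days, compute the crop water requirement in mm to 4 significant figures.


CWR = 7.011 * 0.5038 * 23 = 81.24 mm
Therefore the crop water requirement = 81.24 mm.


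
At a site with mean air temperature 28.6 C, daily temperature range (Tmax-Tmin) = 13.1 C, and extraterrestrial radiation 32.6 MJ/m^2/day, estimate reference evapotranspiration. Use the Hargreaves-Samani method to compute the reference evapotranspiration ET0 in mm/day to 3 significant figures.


Approach: apply the Hargreaves-Samani method, ET0 = 0.0023*(Tmean+17.8)*sqrt(Tmax-Tmin)*0.408*Ra.
ET0 = 0.0023*(28.6+17.8)*sqrt(13.1)*0.408*32.6 = 5.14 mm/day
Therefore the reference evapotranspiration ET0 = 5.14 mm/day.


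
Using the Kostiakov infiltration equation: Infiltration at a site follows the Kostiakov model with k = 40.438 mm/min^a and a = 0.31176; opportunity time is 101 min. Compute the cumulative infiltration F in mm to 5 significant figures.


Approach: apply the Kostiakov infiltration equation, F = k*t^a.
F = 40.438 * 101^0.31176 = 170.47 mm
Therefore the cumulative infiltration F = 170.47 mm.


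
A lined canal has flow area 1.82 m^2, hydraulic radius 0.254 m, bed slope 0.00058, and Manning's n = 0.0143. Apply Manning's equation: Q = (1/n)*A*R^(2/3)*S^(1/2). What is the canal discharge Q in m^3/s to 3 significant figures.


Q = (1/0.0143) * 1.82 * 0.254^(2/3) * 0.00058^(1/2) = 1.23 m^3/s
Therefore the canal discharge Q = 1.23 m^3/s.


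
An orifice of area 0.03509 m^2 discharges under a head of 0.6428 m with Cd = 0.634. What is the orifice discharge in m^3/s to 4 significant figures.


Approach: apply the orifice equation, Q = Cd*A*sqrt(2*g*h).
Q = 0.634 * 0.03509 * sqrt(2*9.81*0.6428) = 0.07901 m^3/s
Therefore the orifice discharge = 0.07901 m^3/s.


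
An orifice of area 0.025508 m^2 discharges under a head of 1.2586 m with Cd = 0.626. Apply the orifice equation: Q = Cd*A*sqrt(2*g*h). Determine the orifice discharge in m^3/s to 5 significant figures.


Q = 0.626 * 0.025508 * sqrt(2*9.81*1.2586) = 0.079349 m^3/s
Therefore the orifice discharge = 0.079349 m^3/s.


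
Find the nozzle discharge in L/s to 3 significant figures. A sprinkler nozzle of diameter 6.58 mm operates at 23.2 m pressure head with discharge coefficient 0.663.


Approach: apply the orifice equation, Q = Cd*A*sqrt(2*g*h), A = pi*(d/2)^2.
A = pi*(6.58e-3/2)^2 = 3.4005e-05 m^2
Q = 0.663 * 3.4005e-05 * sqrt(2*9.81*23.2) * 1000 = 0.481 L/s
Therefore the nozzle discharge = 0.481 L/s.


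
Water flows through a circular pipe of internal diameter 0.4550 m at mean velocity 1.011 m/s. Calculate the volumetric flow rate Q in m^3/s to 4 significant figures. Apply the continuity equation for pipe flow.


Approach: apply the continuity equation for pipe flow, Q = A * v with A = pi*(D/2)^2.
A = pi*(0.4550/2)^2 = 0.162597 m^2
Q = 0.162597 * 1.011 = 0.1644 m^3/s
Therefore the volumetric flow rate Q = 0.1644 m^3/s.


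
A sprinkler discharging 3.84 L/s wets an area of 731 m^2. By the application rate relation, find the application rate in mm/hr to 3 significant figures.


Approach: apply the application rate relation, rate = (Q/A)*3600.
rate = (3.84 / 731) * 3600 = 18.9 mm/hr
Therefore the application rate = 18.9 mm/hr.


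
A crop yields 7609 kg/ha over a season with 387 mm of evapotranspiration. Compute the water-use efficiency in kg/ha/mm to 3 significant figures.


Approach: apply the water-use efficiency ratio, WUE = yield/ET.
WUE = 7609 / 387 = 19.7 kg/ha/mm
Therefore the water-use efficiency = 19.7 kg/ha/mm.


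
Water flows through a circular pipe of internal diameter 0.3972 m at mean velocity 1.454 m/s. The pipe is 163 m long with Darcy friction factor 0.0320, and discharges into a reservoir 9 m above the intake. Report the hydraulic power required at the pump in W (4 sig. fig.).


Approach: apply continuity + Darcy-Weisbach + hydraulic power, Q = A*v; hf = f*(L/D)*(v^2/(2g)); H = static + hf; P = rho*g*Q*H.
Step 1 — flow rate (continuity, Q = A*v):
  A = pi*(0.3972/2)^2 = 0.123911 m^2
  Q = 0.123911 * 1.454 = 0.180166 m^3/s
Step 2 — friction head loss (Darcy-Weisbach):
  hf = 0.0320 * (163/0.3972) * (1.454^2 / (2*9.81))
  hf = 1.41501 m
Step 3 — total head: H = 9 + 1.41501 = 10.4150 m
Step 4 — hydraulic power (P = rho*g*Q*H):
  P = 1000 * 9.81 * 0.180166 * 10.4150 = 18410 W
Therefore the hydraulic power required at the pump = 18410 W.


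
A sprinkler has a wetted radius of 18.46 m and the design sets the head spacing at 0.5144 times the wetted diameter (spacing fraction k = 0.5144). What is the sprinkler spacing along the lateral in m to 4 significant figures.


Approach: apply the sprinkler spacing rule (spacing as a fraction of wetted diameter), S = k*(2*R).
S = 0.5144 * (2 * 18.46) = 18.99 m
Therefore the sprinkler spacing along the lateral = 18.99 m.


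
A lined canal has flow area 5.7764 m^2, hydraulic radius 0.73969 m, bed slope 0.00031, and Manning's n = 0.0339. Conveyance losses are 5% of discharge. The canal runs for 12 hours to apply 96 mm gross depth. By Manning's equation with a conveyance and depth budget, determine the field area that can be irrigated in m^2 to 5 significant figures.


Approach: apply Manning's equation with a conveyance and depth budget, Q = (1/n)*A*R^(2/3)*S^(1/2); Q_field = Q*(1-loss); Area = Q_field*t/(d/1000).
Step 1 — canal discharge (Manning's equation):
  Q = (1/0.0339) * 5.7764 * 0.73969^(2/3) * 0.00031^(1/2) = 2.453795 m^3/s
Step 2 — delivered flow: Q_field = 2.453795*(1 - 5/100) = 2.331105 m^3/s
Step 3 — volume delivered: V = 2.331105 * 12*3600 = 100703.7 m^3
Step 4 — area served: A = V / (depth/1000) = 100703.7 / 0.096 = 1049000 m^2
Therefore the field area that can be irrigated = 1049000 m^2.


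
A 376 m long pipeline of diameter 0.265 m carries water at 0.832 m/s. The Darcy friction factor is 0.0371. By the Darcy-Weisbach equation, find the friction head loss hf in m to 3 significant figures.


Approach: apply the Darcy-Weisbach equation, hf = f*(L/D)*(v^2/(2g)).
hf = 0.0371 * (376/0.265) * (0.832^2 / (2*9.81))
hf = 1.86 m
Therefore the friction head loss hf = 1.86 m.


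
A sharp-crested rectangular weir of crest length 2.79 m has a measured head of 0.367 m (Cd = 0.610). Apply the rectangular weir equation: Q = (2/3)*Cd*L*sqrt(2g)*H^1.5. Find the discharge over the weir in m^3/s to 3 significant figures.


Q = (2/3)*0.610*2.79*sqrt(2*9.81)*0.367^1.5 = 1.12 m^3/s
Therefore the discharge over the weir = 1.12 m^3/s.


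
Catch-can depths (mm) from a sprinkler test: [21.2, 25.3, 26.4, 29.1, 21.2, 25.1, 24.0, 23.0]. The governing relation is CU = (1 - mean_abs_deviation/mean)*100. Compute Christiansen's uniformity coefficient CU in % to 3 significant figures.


mean = 24.413 mm
mean |d_i - mean| = 2.0625 mm
CU = (1 - 2.0625/24.413)*100 = 91.6 %
Therefore Christiansen's uniformity coefficient CU = 91.6 %.


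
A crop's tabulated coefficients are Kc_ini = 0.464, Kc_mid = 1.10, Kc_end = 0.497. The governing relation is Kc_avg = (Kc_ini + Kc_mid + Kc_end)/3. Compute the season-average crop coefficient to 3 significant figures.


Kc_avg = (0.464 + 1.10 + 0.497)/3 = 0.687
Therefore the season-average crop coefficient = 0.687.


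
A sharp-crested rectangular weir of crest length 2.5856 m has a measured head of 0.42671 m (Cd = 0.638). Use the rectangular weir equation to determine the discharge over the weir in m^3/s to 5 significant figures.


Approach: apply the rectangular weir equation, Q = (2/3)*Cd*L*sqrt(2g)*H^1.5.
Q = (2/3)*0.638*2.5856*sqrt(2*9.81)*0.42671^1.5 = 1.3578 m^3/s
Therefore the discharge over the weir = 1.3578 m^3/s.


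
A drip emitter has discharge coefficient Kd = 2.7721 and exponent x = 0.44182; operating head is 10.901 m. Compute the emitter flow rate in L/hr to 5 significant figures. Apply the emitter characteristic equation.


Approach: apply the emitter characteristic equation, q = Kd * h^x.
q = 2.7721 * 10.901^0.44182 = 7.9649 L/hr
Therefore the emitter flow rate = 7.9649 L/hr.


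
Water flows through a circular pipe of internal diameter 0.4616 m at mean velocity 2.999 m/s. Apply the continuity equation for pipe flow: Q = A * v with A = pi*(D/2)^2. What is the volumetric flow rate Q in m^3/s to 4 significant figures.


A = pi*(0.4616/2)^2 = 0.167348 m^2
Q = 0.167348 * 2.999 = 0.5019 m^3/s
Therefore the volumetric flow rate Q = 0.5019 m^3/s.


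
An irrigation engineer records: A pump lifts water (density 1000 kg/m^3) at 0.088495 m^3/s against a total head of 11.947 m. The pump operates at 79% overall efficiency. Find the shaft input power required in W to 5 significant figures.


Approach: apply hydraulic power then efficiency conversion, P = rho*g*Q*H; P_in = P/eta.
Step 1 — hydraulic power (P = rho*g*Q*H):
  P = 1000 * 9.81 * 0.088495 * 11.947 = 10371.62 W
Step 2 — input power: P_in = P/eta = 10371.62 / 0.79 = 13129 W
Therefore the shaft input power required = 13129 W.


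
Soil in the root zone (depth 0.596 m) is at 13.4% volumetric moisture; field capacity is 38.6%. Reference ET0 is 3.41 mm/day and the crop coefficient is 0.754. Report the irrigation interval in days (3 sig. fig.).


Approach: apply soil-water budget scheduling, SMD = (FC-theta)/100*depth*1000; ETc = ET0*Kc; interval = SMD/ETc.
Step 1 — soil moisture deficit:
  SMD = (38.6 - 13.4)/100 * 0.596 * 1000 = 150.19 mm
Step 2 — daily crop ET (ETc = ET0*Kc):
  ETc = 3.41 * 0.754 = 2.5711 mm/day
Step 3 — irrigation interval (SMD/ETc):
  interval = 150.19 / 2.5711 = 58.4 days
Therefore the irrigation interval = 58.4 days.


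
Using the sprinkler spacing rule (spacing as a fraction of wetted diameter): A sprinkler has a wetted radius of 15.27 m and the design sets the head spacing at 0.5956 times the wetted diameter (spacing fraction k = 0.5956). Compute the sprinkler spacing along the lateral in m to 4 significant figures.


Approach: apply the sprinkler spacing rule (spacing as a fraction of wetted diameter), S = k*(2*R).
S = 0.5956 * (2 * 15.27) = 18.19 m
Therefore the sprinkler spacing along the lateral = 18.19 m.


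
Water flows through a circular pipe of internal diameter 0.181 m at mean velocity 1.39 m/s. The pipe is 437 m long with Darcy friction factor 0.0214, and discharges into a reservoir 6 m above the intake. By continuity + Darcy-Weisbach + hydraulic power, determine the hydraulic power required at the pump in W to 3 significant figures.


Approach: apply continuity + Darcy-Weisbach + hydraulic power, Q = A*v; hf = f*(L/D)*(v^2/(2g)); H = static + hf; P = rho*g*Q*H.
Step 1 — flow rate (continuity, Q = A*v):
  A = pi*(0.181/2)^2 = 0.025730 m^2
  Q = 0.025730 * 1.39 = 0.035765 m^3/s
Step 2 — friction head loss (Darcy-Weisbach):
  hf = 0.0214 * (437/0.181) * (1.39^2 / (2*9.81))
  hf = 5.0880 m
Step 3 — total head: H = 6 + 5.0880 = 11.088 m
Step 4 — hydraulic power (P = rho*g*Q*H):
  P = 1000 * 9.81 * 0.035765 * 11.088 = 3890 W
Therefore the hydraulic power required at the pump = 3890 W.


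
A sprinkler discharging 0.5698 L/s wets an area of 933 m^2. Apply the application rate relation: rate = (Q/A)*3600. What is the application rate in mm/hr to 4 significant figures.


rate = (0.5698 / 933) * 3600 = 2.199 mm/hr
Therefore the application rate = 2.199 mm/hr.


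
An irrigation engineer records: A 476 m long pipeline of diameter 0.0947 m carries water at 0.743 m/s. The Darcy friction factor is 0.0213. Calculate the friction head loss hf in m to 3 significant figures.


Approach: apply the Darcy-Weisbach equation, hf = f*(L/D)*(v^2/(2g)).
hf = 0.0213 * (476/0.0947) * (0.743^2 / (2*9.81))
hf = 3.01 m
Therefore the friction head loss hf = 3.01 m.


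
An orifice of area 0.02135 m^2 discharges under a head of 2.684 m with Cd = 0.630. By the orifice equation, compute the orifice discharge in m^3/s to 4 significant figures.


Approach: apply the orifice equation, Q = Cd*A*sqrt(2*g*h).
Q = 0.630 * 0.02135 * sqrt(2*9.81*2.684) = 0.09761 m^3/s
Therefore the orifice discharge = 0.09761 m^3/s.


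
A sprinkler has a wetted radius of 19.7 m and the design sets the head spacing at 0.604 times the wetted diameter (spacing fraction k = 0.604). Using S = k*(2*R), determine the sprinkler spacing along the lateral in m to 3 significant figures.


S = 0.604 * (2 * 19.7) = 23.8 m
Therefore the sprinkler spacing along the lateral = 23.8 m.


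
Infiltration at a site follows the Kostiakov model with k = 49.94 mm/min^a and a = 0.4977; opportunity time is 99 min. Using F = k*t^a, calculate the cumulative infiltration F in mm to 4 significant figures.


F = 49.94 * 99^0.4977 = 491.7 mm
Therefore the cumulative infiltration F = 491.7 mm.


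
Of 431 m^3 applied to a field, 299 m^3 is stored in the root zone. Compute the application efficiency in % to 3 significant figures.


Approach: apply the application efficiency ratio, Ea = (stored/applied)*100.
Ea = (299/431)*100 = 69.4 %
Therefore the application efficiency = 69.4 %.


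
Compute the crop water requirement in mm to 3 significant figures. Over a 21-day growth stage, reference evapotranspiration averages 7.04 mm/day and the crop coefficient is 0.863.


Approach: apply the crop water requirement relation, CWR = ET0 * Kc * days.
CWR = 7.04 * 0.863 * 21 = 128 mm
Therefore the crop water requirement = 128 mm.


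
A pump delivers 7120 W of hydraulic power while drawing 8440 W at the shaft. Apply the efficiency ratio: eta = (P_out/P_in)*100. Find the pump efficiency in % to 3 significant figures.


eta = (7120 / 8440) * 100 = 84.4 %
Therefore the pump efficiency = 84.4 %.


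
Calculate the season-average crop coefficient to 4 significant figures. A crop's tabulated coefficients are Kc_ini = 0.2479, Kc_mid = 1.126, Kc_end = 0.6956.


Approach: apply a simple seasonal average, Kc_avg = (Kc_ini + Kc_mid + Kc_end)/3.
Kc_avg = (0.2479 + 1.126 + 0.6956)/3 = 0.6898
Therefore the season-average crop coefficient = 0.6898.


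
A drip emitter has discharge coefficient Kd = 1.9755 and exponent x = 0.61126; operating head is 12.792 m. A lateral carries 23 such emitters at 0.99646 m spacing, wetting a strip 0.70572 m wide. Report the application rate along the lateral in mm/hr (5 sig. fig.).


Approach: apply the emitter equation with a lateral mass balance, q = Kd*h^x; Q = n*q; rate = Q/(n*spacing*width).
Step 1 — single emitter flow (q = Kd*h^x):
  q = 1.9755 * 12.792^0.61126 = 9.382190 L/hr
Step 2 — total lateral flow: Q = 23 * 9.382190 = 215.7904 L/hr
Step 3 — wetted area: A = 23 * 0.99646 * 0.70572 = 16.17410 m^2
Step 4 — application rate: Q/A = 215.7904/16.17410 = 13.342 mm/hr
Therefore the application rate along the lateral = 13.342 mm/hr.
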